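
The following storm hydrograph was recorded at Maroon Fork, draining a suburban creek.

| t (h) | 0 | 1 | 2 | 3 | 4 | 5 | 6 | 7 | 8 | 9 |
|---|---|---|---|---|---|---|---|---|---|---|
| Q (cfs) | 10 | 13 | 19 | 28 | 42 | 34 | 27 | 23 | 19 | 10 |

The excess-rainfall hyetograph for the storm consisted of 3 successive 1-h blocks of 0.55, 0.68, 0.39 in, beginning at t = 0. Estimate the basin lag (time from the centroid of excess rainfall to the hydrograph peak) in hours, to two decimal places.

t_L ≈ 2.60 h

Centroid of excess rainfall: t_c = Σ P_i·t̄_i / ΣP_i = 1.4012 h (block centres at 0.5, 1.5, 2.5 h).
Hydrograph peak occurs at t = 4 h, so basin lag t_L = 4 − 1.4012 = 2.60 h.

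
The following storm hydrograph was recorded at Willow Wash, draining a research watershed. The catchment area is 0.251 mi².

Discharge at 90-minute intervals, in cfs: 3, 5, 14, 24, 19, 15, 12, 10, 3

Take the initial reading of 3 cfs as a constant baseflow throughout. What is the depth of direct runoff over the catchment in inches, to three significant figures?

d ≈ 0.722 in

Direct runoff: 0.0, 2.0, 11.0, 21.0, 16.0, 12.0, 9.0, 7.0, 0.0 cfs; ΣQ_DR = 78.00 cfs.
V = ΣQ_DR · Δt = 78.00 × 5400 s = 4.212 × 10^5 ft³.
Over A = 0.251 mi², depth = V / A = 0.722 in.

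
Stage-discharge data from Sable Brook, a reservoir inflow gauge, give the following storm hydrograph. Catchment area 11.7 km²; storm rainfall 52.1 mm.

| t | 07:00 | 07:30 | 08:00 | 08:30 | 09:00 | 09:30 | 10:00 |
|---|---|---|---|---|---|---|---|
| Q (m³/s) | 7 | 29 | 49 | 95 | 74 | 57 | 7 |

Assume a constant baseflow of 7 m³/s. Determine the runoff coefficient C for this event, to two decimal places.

ΣQ_DR = 269.0 m³/s; V = ΣQ_DR·Δt = 4.842 × 10^5 m³.
Runoff depth d = V / A = 41.38 mm.
C = d / P = 41.38 / 52.1 = 0.79.

C ≈ 0.79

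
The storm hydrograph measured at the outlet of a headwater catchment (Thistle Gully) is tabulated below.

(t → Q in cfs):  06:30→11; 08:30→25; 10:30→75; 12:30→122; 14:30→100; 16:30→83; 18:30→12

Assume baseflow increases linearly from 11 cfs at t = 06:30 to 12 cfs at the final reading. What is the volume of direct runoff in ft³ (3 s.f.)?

Direct-runoff ordinates (Q − Q_b): 0.00, 13.83, 63.67, 110.50, 88.33, 71.17, 0.00 cfs.
ΣQ_DR = 347.5 cfs.
With Δt = 2 h = 7200 s, V = ΣQ_DR · Δt = 347.5 × 7200 = 2.50 × 10^6 ft³.

V ≈ 2.50 × 10^6 ft³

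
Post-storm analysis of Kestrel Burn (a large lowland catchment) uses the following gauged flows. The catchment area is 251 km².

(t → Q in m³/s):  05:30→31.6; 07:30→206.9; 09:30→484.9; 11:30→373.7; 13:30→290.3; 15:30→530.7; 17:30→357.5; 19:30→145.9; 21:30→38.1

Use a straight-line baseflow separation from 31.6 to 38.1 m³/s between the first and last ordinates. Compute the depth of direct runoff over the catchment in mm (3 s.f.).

d ≈ 61.6 mm

Direct runoff: 0.00, 174.49, 451.68, 339.66, 255.45, 495.04, 321.02, 108.61, 0.00 m³/s; ΣQ_DR = 2146 m³/s.
V = ΣQ_DR · Δt = 2146 × 7200 s = 1.545 × 10^7 m³.
Over A = 251 km², depth = V / A = 61.6 mm.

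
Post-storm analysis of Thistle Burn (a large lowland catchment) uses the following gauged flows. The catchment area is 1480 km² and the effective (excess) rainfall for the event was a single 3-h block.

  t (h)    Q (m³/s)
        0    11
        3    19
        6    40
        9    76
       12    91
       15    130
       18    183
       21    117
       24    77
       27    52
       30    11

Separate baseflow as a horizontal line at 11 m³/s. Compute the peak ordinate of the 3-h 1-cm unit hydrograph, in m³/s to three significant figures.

Direct runoff: 0.0, 8.0, 29.0, 65.0, 80.0, 119.0, 172.0, 106.0, 66.0, 41.0, 0.0 m³/s; ΣQ_DR = 686.0 m³/s, peak = 172.0 m³/s.
Runoff depth d = ΣQ_DR·Δt / A = 686.0 × 10800 / (1480 km²) = 5.006 mm.
The 1-cm UH is the DRH scaled by (10 mm)/d, so U_p = 172.0 × 10/5.006 = 344 m³/s.

U_p ≈ 344 m³/s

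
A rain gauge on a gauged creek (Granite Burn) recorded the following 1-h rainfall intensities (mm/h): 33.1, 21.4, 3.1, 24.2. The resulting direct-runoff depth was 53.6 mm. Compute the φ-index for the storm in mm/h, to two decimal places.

φ ≈ 8.37 mm/h

Only the 3 blocks with intensity above φ contribute runoff: 33.1, 21.4, 24.2 mm/h.
Σ(I−φ)·Δt = d  ⇒  (33.1+21.4+24.2 − 3φ)·1 = 53.6
φ = (78.70 − 53.6/1) / 3 = 8.37 mm/h.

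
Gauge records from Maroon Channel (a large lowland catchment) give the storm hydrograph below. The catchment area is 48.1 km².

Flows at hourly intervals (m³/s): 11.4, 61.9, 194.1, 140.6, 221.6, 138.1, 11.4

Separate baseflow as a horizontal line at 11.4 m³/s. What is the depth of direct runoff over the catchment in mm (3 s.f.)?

d ≈ 52.3 mm

Direct runoff: 0.0, 50.5, 182.7, 129.2, 210.2, 126.7, 0.0 m³/s; ΣQ_DR = 699.3 m³/s.
V = ΣQ_DR · Δt = 699.3 × 3600 s = 2.517 × 10^6 m³.
Over A = 48.1 km², depth = V / A = 52.3 mm.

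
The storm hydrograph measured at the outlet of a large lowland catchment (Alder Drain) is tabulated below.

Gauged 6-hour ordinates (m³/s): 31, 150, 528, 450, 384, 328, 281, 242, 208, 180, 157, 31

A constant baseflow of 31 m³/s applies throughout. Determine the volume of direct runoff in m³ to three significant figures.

V ≈ 5.61 × 10^7 m³

Direct-runoff ordinates (Q − Q_b): 0.0, 119.0, 497.0, 419.0, 353.0, 297.0, 250.0, 211.0, 177.0, 149.0, 126.0, 0.0 m³/s.
ΣQ_DR = 2598 m³/s.
With Δt = 6 h = 21600 s, V = ΣQ_DR · Δt = 2598 × 21600 = 5.61 × 10^7 m³.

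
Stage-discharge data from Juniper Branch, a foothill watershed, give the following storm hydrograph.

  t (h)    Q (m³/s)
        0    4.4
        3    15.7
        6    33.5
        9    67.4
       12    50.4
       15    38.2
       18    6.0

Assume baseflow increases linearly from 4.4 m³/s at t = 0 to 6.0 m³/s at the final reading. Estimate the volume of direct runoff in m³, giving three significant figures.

V ≈ 1.94 × 10^6 m³

Direct-runoff ordinates (Q − Q_b): 0.00, 11.03, 28.57, 62.20, 44.93, 32.47, 0.00 m³/s.
ΣQ_DR = 179.2 m³/s.
With Δt = 3 h = 10800 s, V = ΣQ_DR · Δt = 179.2 × 10800 = 1.94 × 10^6 m³.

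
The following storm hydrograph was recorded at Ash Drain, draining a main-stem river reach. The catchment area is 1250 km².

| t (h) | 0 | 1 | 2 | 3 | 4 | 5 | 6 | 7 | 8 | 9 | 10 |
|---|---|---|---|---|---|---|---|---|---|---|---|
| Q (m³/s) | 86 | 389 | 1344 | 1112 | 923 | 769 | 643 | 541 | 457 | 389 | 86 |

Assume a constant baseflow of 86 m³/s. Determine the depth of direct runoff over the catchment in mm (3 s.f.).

Direct runoff: 0.0, 303.0, 1258.0, 1026.0, 837.0, 683.0, 557.0, 455.0, 371.0, 303.0, 0.0 m³/s; ΣQ_DR = 5793 m³/s.
V = ΣQ_DR · Δt = 5793 × 3600 s = 2.085 × 10^7 m³.
Over A = 1250 km², depth = V / A = 16.7 mm.

d ≈ 16.7 mm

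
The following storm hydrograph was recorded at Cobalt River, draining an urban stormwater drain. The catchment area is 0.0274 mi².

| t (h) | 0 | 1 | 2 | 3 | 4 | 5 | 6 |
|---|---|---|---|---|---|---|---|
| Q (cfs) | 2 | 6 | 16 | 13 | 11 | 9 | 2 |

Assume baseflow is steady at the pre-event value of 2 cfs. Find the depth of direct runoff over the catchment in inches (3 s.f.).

Direct runoff: 0.0, 4.0, 14.0, 11.0, 9.0, 7.0, 0.0 cfs; ΣQ_DR = 45.00 cfs.
V = ΣQ_DR · Δt = 45.00 × 3600 s = 1.620 × 10^5 ft³.
Over A = 0.0274 mi², depth = V / A = 2.54 in.

d ≈ 2.54 in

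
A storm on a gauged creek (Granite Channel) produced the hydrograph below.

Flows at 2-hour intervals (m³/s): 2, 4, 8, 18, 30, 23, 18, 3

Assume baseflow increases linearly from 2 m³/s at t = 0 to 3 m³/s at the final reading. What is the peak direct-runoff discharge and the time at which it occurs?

Q_p = 27.43 m³/s at t = 8 h

Subtracting baseflow gives direct-runoff ordinates: 0.00, 1.86, 5.71, 15.57, 27.43, 20.29, 15.14, 0.00 m³/s.
The maximum is 27.43 m³/s, occurring at the reading for t = 8 h.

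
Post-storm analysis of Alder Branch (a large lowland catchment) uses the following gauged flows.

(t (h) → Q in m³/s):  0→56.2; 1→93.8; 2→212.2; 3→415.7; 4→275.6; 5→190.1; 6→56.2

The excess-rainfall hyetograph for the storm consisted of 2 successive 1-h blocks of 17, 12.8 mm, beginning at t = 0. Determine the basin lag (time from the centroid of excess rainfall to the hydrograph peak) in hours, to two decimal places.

t_L ≈ 2.07 h

Centroid of excess rainfall: t_c = Σ P_i·t̄_i / ΣP_i = 0.9295 h (block centres at 0.5, 1.5 h).
Hydrograph peak occurs at t = 3 h, so basin lag t_L = 3 − 0.9295 = 2.07 h.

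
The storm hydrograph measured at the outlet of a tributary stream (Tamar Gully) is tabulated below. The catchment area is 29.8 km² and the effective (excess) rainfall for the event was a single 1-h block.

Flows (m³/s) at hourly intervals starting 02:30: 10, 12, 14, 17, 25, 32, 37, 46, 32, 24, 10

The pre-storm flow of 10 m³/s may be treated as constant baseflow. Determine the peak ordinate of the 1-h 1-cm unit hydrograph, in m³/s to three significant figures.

U_p ≈ 20.0 m³/s

Direct runoff: 0.0, 2.0, 4.0, 7.0, 15.0, 22.0, 27.0, 36.0, 22.0, 14.0, 0.0 m³/s; ΣQ_DR = 149.0 m³/s, peak = 36.0 m³/s.
Runoff depth d = ΣQ_DR·Δt / A = 149.0 × 3600 / (29.8 km²) = 18.00 mm.
The 1-cm UH is the DRH scaled by (10 mm)/d, so U_p = 36.0 × 10/18.00 = 20.0 m³/s.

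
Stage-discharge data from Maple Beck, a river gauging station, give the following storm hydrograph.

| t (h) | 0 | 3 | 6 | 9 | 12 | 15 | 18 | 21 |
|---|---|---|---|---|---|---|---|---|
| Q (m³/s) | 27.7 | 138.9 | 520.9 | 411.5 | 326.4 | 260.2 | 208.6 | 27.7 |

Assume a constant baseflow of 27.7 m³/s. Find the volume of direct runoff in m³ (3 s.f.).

V ≈ 1.84 × 10^7 m³

Direct-runoff ordinates (Q − Q_b): 0.0, 111.2, 493.2, 383.8, 298.7, 232.5, 180.9, 0.0 m³/s.
ΣQ_DR = 1700 m³/s.
With Δt = 3 h = 10800 s, V = ΣQ_DR · Δt = 1700 × 10800 = 1.84 × 10^7 m³.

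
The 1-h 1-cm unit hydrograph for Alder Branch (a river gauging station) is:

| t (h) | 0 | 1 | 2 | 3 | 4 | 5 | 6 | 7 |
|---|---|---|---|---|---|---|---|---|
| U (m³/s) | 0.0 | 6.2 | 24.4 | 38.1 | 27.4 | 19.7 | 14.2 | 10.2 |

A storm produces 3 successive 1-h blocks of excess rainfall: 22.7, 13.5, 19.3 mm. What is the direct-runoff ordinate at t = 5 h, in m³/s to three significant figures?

Q ≈ 155 m³/s

By discrete convolution, Q_j = Σ (P_i / 10 mm) · U_{j−i}.
At t = 5 h (j=5): Q = (22.7/10)·19.7 + (13.5/10)·27.4 + (19.3/10)·38.1 = 155 m³/s.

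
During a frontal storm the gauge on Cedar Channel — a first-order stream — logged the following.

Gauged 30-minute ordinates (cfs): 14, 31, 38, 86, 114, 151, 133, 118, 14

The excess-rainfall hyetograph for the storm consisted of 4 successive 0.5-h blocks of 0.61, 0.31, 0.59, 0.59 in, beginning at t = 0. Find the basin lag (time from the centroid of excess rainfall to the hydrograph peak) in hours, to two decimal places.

Centroid of excess rainfall: t_c = Σ P_i·t̄_i / ΣP_i = 1.0262 h (block centres at 0.25, 0.75, 1.25, 1.75 h).
Hydrograph peak occurs at t = 2.5 h, so basin lag t_L = 2.5 − 1.0262 = 1.47 h.

t_L ≈ 1.47 h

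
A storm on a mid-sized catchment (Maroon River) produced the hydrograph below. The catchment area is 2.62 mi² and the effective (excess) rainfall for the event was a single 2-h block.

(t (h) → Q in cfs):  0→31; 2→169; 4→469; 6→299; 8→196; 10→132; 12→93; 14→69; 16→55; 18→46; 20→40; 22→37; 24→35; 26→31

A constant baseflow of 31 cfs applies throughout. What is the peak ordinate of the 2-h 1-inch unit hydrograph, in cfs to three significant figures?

U_p ≈ 292 cfs

Direct runoff: 0.0, 138.0, 438.0, 268.0, 165.0, 101.0, 62.0, 38.0, 24.0, 15.0, 9.0, 6.0, 4.0, 0.0 cfs; ΣQ_DR = 1268 cfs, peak = 438.0 cfs.
Runoff depth d = ΣQ_DR·Δt / A = 1268 × 7200 / (2.62 mi²) = 1.500 in.
The 1-inch UH is the DRH scaled by (1 in)/d, so U_p = 438.0 × 1/1.500 = 292 cfs.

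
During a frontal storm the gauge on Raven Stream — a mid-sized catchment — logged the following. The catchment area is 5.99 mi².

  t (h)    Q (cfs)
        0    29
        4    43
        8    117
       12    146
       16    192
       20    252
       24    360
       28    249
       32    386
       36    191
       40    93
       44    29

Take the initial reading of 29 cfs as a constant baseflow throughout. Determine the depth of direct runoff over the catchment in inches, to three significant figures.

d ≈ 1.80 in

Direct runoff: 0.0, 14.0, 88.0, 117.0, 163.0, 223.0, 331.0, 220.0, 357.0, 162.0, 64.0, 0.0 cfs; ΣQ_DR = 1739 cfs.
V = ΣQ_DR · Δt = 1739 × 14400 s = 2.504 × 10^7 ft³.
Over A = 5.99 mi², depth = V / A = 1.80 in.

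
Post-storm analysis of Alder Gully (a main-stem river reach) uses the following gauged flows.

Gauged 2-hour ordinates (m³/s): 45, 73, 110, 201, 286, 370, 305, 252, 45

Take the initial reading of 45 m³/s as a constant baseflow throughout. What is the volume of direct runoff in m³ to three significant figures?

Direct-runoff ordinates (Q − Q_b): 0.0, 28.0, 65.0, 156.0, 241.0, 325.0, 260.0, 207.0, 0.0 m³/s.
ΣQ_DR = 1282 m³/s.
With Δt = 2 h = 7200 s, V = ΣQ_DR · Δt = 1282 × 7200 = 9.23 × 10^6 m³.

V ≈ 9.23 × 10^6 m³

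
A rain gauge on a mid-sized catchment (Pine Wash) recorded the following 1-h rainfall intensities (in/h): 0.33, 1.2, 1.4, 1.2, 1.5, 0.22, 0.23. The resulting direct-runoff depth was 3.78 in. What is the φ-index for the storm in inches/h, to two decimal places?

φ ≈ 0.38 in/h

Only the 4 blocks with intensity above φ contribute runoff: 1.2, 1.4, 1.2, 1.5 in/h.
Σ(I−φ)·Δt = d  ⇒  (1.2+1.4+1.2+1.5 − 4φ)·1 = 3.78
φ = (5.300 − 3.78/1) / 4 = 0.38 in/h.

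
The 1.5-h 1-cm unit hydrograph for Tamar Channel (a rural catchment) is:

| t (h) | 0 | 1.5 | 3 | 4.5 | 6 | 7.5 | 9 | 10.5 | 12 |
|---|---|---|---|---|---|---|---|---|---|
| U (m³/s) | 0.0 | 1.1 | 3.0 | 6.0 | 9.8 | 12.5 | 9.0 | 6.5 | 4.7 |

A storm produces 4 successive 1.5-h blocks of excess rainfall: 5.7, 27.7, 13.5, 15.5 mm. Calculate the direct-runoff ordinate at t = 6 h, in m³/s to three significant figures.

By discrete convolution, Q_j = Σ (P_i / 10 mm) · U_{j−i}.
At t = 6 h (j=4): Q = (5.7/10)·9.8 + (27.7/10)·6.0 + (13.5/10)·3.0 + (15.5/10)·1.1 = 28.0 m³/s.

Q ≈ 28.0 m³/s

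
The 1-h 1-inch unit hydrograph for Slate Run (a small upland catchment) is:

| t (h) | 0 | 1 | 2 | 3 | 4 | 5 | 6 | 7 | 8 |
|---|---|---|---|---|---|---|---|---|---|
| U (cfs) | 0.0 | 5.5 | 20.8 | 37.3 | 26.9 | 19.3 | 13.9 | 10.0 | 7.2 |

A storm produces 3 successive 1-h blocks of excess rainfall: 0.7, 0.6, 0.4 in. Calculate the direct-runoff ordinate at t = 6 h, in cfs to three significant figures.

By discrete convolution, Q_j = Σ (P_i / 1 in) · U_{j−i}.
At t = 6 h (j=6): Q = (0.7/1)·13.9 + (0.6/1)·19.3 + (0.4/1)·26.9 = 32.1 cfs.

Q ≈ 32.1 cfs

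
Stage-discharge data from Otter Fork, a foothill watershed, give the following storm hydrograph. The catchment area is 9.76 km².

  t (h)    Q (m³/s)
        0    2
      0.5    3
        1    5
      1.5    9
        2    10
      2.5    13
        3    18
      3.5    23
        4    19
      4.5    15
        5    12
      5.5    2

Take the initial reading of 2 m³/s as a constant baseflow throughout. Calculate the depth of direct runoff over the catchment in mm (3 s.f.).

d ≈ 19.7 mm

Direct runoff: 0.0, 1.0, 3.0, 7.0, 8.0, 11.0, 16.0, 21.0, 17.0, 13.0, 10.0, 0.0 m³/s; ΣQ_DR = 107.0 m³/s.
V = ΣQ_DR · Δt = 107.0 × 1800 s = 1.926 × 10^5 m³.
Over A = 9.76 km², depth = V / A = 19.7 mm.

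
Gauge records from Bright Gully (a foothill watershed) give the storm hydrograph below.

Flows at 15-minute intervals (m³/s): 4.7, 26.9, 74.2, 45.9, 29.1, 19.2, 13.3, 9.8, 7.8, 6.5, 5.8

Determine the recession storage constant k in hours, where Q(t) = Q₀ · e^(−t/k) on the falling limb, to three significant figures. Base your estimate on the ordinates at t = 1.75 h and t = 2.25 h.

k ≈ 1.22 h

On the falling limb, Q drops from 9.8 to 6.5 m³/s between t = 1.75 h and t = 2.25 h (Δt = 0.5 h).
k = −Δt / ln(Q₂/Q₁) = −0.5 / ln(6.5/9.8) = 1.22 h.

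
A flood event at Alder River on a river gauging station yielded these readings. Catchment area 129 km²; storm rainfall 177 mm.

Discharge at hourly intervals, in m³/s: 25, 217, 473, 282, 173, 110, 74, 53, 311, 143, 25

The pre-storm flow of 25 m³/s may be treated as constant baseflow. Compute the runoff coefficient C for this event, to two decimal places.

ΣQ_DR = 1611 m³/s; V = ΣQ_DR·Δt = 5.800 × 10^6 m³.
Runoff depth d = V / A = 44.96 mm.
C = d / P = 44.96 / 177 = 0.25.

C ≈ 0.25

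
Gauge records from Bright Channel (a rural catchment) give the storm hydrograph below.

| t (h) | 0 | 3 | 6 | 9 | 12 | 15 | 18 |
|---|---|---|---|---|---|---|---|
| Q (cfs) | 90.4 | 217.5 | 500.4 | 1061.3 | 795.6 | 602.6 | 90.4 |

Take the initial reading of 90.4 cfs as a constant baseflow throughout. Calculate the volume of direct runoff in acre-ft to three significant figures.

Direct-runoff ordinates (Q − Q_b): 0.0, 127.1, 410.0, 970.9, 705.2, 512.2, 0.0 cfs.
ΣQ_DR = 2725 cfs.
With Δt = 3 h = 10800 s, V = ΣQ_DR · Δt = 2725 × 10800 = 2.94 × 10^7 ft³ = 676 acre-ft.

V ≈ 676 acre-ft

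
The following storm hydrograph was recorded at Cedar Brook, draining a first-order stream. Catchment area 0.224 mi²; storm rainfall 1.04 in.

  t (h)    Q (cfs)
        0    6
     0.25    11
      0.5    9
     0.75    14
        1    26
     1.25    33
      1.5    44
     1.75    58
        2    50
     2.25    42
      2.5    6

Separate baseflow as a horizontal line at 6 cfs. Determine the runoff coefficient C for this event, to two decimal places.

C ≈ 0.39

ΣQ_DR = 233.0 cfs; V = ΣQ_DR·Δt = 2.097 × 10^5 ft³.
Runoff depth d = V / A = 0.4030 in.
C = d / P = 0.4030 / 1.04 = 0.39.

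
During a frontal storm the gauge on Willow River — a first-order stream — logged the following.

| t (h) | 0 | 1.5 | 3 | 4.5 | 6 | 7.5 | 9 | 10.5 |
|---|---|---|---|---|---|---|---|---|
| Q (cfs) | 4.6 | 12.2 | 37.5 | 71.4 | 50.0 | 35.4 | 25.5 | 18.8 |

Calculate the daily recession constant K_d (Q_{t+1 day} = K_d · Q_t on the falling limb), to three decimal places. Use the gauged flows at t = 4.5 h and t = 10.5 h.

Between t = 4.5 h and t = 10.5 h the flow falls from 71.4 to 18.8 cfs over 4×1.5 h = 6 h.
Per-interval ratio K = (18.8/71.4)^(1/4) = 0.7163; K_d = K^(24/1.5) = 0.005.

K_d ≈ 0.005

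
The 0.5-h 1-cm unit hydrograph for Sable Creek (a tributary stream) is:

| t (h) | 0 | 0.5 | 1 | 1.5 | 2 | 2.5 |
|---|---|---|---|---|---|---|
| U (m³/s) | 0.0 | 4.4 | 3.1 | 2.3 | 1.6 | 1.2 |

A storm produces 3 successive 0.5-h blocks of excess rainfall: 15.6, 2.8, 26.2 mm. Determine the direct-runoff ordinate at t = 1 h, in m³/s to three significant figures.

By discrete convolution, Q_j = Σ (P_i / 10 mm) · U_{j−i}.
At t = 1 h (j=2): Q = (15.6/10)·3.1 + (2.8/10)·4.4 + (26.2/10)·0.0 = 6.07 m³/s.

Q ≈ 6.07 m³/s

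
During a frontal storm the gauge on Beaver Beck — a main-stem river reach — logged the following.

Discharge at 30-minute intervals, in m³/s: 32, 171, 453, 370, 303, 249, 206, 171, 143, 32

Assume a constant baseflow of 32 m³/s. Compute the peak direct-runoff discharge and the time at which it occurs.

Subtracting baseflow gives direct-runoff ordinates: 0.0, 139.0, 421.0, 338.0, 271.0, 217.0, 174.0, 139.0, 111.0, 0.0 m³/s.
The maximum is 421.0 m³/s, occurring at the reading for t = 1 h.

Q_p = 421.0 m³/s at t = 1 h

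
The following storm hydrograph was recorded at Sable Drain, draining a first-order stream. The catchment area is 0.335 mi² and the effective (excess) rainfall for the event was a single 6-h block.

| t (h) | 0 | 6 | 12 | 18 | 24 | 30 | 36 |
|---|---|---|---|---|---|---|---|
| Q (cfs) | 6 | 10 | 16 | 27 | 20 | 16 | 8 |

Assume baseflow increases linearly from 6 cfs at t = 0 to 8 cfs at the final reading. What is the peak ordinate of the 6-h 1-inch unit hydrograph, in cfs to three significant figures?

Direct runoff: 0.00, 3.67, 9.33, 20.00, 12.67, 8.33, 0.00 cfs; ΣQ_DR = 54.00 cfs, peak = 20.00 cfs.
Runoff depth d = ΣQ_DR·Δt / A = 54.00 × 21600 / (0.335 mi²) = 1.499 in.
The 1-inch UH is the DRH scaled by (1 in)/d, so U_p = 20.00 × 1/1.499 = 13.3 cfs.

U_p ≈ 13.3 cfs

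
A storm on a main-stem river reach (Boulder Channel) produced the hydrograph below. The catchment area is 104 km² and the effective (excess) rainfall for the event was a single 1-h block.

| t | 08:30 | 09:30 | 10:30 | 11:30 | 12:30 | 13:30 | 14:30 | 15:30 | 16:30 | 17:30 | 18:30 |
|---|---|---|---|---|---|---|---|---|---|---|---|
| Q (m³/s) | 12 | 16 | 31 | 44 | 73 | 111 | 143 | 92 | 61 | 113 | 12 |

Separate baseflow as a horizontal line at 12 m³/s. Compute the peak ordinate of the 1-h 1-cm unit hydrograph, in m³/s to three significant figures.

U_p ≈ 65.7 m³/s

Direct runoff: 0.0, 4.0, 19.0, 32.0, 61.0, 99.0, 131.0, 80.0, 49.0, 101.0, 0.0 m³/s; ΣQ_DR = 576.0 m³/s, peak = 131.0 m³/s.
Runoff depth d = ΣQ_DR·Δt / A = 576.0 × 3600 / (104 km²) = 19.94 mm.
The 1-cm UH is the DRH scaled by (10 mm)/d, so U_p = 131.0 × 10/19.94 = 65.7 m³/s.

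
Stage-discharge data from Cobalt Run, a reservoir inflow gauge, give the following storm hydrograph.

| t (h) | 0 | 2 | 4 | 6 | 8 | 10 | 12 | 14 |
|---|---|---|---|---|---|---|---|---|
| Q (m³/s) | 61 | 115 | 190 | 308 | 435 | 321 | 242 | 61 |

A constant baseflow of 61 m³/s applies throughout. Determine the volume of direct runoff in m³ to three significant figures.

Direct-runoff ordinates (Q − Q_b): 0.0, 54.0, 129.0, 247.0, 374.0, 260.0, 181.0, 0.0 m³/s.
ΣQ_DR = 1245 m³/s.
With Δt = 2 h = 7200 s, V = ΣQ_DR · Δt = 1245 × 7200 = 8.96 × 10^6 m³.

V ≈ 8.96 × 10^6 m³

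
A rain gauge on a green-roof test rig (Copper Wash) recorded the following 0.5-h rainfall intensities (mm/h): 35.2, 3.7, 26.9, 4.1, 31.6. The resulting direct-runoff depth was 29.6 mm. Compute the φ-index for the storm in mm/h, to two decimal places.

Only the 3 blocks with intensity above φ contribute runoff: 35.2, 26.9, 31.6 mm/h.
Σ(I−φ)·Δt = d  ⇒  (35.2+26.9+31.6 − 3φ)·0.5 = 29.6
φ = (93.70 − 29.6/0.5) / 3 = 11.50 mm/h.

φ ≈ 11.50 mm/h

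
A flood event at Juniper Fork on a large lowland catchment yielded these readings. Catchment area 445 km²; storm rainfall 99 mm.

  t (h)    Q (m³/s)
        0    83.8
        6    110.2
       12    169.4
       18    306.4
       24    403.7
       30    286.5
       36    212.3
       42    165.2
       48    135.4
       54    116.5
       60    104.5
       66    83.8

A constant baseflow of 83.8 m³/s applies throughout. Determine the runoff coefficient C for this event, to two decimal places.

ΣQ_DR = 1172 m³/s; V = ΣQ_DR·Δt = 2.532 × 10^7 m³.
Runoff depth d = V / A = 56.89 mm.
C = d / P = 56.89 / 99 = 0.57.

C ≈ 0.57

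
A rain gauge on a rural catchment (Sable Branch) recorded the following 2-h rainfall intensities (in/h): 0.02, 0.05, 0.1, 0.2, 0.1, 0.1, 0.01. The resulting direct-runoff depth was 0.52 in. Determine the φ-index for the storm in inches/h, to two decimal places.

φ ≈ 0.06 in/h

Only the 4 blocks with intensity above φ contribute runoff: 0.1, 0.2, 0.1, 0.1 in/h.
Σ(I−φ)·Δt = d  ⇒  (0.1+0.2+0.1+0.1 − 4φ)·2 = 0.52
φ = (0.5000 − 0.52/2) / 4 = 0.06 in/h.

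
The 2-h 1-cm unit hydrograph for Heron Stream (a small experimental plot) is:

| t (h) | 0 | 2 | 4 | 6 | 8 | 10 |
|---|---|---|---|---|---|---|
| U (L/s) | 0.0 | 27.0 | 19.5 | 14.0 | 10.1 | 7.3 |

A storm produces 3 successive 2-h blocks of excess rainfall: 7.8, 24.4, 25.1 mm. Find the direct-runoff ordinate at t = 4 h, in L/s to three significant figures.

Q ≈ 81.1 L/s

By discrete convolution, Q_j = Σ (P_i / 10 mm) · U_{j−i}.
At t = 4 h (j=2): Q = (7.8/10)·19.5 + (24.4/10)·27.0 + (25.1/10)·0.0 = 81.1 L/s.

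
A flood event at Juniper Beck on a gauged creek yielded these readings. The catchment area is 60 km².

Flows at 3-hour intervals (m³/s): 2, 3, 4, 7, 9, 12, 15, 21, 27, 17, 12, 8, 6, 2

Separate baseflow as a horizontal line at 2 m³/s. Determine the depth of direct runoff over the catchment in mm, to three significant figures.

d ≈ 21.1 mm

Direct runoff: 0.0, 1.0, 2.0, 5.0, 7.0, 10.0, 13.0, 19.0, 25.0, 15.0, 10.0, 6.0, 4.0, 0.0 m³/s; ΣQ_DR = 117.0 m³/s.
V = ΣQ_DR · Δt = 117.0 × 10800 s = 1.264 × 10^6 m³.
Over A = 60 km², depth = V / A = 21.1 mm.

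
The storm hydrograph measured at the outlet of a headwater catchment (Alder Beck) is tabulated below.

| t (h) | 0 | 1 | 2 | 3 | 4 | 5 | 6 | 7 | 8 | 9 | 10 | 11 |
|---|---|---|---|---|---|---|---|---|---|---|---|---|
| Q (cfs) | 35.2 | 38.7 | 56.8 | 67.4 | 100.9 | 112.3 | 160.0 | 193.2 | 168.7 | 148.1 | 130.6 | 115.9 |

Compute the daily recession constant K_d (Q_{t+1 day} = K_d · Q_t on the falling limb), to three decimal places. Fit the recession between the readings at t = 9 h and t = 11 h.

Between t = 9 h and t = 11 h the flow falls from 148.1 to 115.9 cfs over 2×1 h = 2 h.
Per-interval ratio K = (115.9/148.1)^(1/2) = 0.8846; K_d = K^(24/1) = 0.053.

K_d ≈ 0.053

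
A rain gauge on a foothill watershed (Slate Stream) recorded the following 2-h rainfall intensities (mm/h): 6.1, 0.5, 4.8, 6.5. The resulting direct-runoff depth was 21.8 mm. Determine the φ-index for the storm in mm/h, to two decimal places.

φ ≈ 2.17 mm/h

Only the 3 blocks with intensity above φ contribute runoff: 6.1, 4.8, 6.5 mm/h.
Σ(I−φ)·Δt = d  ⇒  (6.1+4.8+6.5 − 3φ)·2 = 21.8
φ = (17.40 − 21.8/2) / 3 = 2.17 mm/h.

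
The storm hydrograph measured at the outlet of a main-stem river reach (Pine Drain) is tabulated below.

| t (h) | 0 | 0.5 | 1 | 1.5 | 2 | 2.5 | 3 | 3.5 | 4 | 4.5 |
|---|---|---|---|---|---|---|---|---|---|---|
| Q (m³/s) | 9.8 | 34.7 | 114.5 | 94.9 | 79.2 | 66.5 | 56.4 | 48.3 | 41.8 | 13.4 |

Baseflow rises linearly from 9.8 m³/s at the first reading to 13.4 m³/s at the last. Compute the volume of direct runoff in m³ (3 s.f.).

Direct-runoff ordinates (Q − Q_b): 0.00, 24.50, 103.90, 83.90, 67.80, 54.70, 44.20, 35.70, 28.80, 0.00 m³/s.
ΣQ_DR = 443.5 m³/s.
With Δt = 0.5 h = 1800 s, V = ΣQ_DR · Δt = 443.5 × 1800 = 7.98 × 10^5 m³.

V ≈ 7.98 × 10^5 m³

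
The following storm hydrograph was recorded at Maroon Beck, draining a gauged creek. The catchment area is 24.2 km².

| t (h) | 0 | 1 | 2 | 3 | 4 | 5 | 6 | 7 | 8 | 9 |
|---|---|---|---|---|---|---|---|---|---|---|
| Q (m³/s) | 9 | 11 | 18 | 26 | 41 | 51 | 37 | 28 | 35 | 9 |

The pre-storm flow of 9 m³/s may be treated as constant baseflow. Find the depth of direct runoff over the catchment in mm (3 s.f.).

d ≈ 26.0 mm

Direct runoff: 0.0, 2.0, 9.0, 17.0, 32.0, 42.0, 28.0, 19.0, 26.0, 0.0 m³/s; ΣQ_DR = 175.0 m³/s.
V = ΣQ_DR · Δt = 175.0 × 3600 s = 6.300 × 10^5 m³.
Over A = 24.2 km², depth = V / A = 26.0 mm.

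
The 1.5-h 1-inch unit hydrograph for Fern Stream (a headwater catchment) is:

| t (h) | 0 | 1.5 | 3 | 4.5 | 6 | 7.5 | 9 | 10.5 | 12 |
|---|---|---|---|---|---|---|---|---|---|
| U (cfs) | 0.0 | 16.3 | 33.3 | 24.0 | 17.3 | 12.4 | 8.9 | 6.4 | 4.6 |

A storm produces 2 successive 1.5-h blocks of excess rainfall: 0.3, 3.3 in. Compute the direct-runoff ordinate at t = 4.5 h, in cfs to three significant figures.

Q ≈ 117 cfs

By discrete convolution, Q_j = Σ (P_i / 1 in) · U_{j−i}.
At t = 4.5 h (j=3): Q = (0.3/1)·24.0 + (3.3/1)·33.3 = 117 cfs.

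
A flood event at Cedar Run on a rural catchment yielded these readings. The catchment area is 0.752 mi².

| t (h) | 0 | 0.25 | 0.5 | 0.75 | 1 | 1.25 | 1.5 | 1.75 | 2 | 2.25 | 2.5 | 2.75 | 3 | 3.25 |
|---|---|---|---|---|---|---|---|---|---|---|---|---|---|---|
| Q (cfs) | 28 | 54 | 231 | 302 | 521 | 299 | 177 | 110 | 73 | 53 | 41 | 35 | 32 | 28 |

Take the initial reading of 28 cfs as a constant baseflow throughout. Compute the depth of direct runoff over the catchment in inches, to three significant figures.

Direct runoff: 0.0, 26.0, 203.0, 274.0, 493.0, 271.0, 149.0, 82.0, 45.0, 25.0, 13.0, 7.0, 4.0, 0.0 cfs; ΣQ_DR = 1592 cfs.
V = ΣQ_DR · Δt = 1592 × 900 s = 1.433 × 10^6 ft³.
Over A = 0.752 mi², depth = V / A = 0.820 in.

d ≈ 0.820 in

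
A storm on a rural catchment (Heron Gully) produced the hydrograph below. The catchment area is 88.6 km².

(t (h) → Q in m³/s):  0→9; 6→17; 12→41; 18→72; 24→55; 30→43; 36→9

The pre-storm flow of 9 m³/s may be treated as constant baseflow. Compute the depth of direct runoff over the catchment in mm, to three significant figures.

Direct runoff: 0.0, 8.0, 32.0, 63.0, 46.0, 34.0, 0.0 m³/s; ΣQ_DR = 183.0 m³/s.
V = ΣQ_DR · Δt = 183.0 × 21600 s = 3.953 × 10^6 m³.
Over A = 88.6 km², depth = V / A = 44.6 mm.

d ≈ 44.6 mm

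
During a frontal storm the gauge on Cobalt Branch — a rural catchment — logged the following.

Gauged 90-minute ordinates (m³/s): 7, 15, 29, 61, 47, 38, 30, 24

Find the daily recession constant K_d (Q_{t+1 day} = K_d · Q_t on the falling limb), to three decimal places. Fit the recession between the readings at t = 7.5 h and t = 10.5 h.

K_d ≈ 0.025

Between t = 7.5 h and t = 10.5 h the flow falls from 38 to 24 m³/s over 2×1.5 h = 3 h.
Per-interval ratio K = (24/38)^(1/2) = 0.7947; K_d = K^(24/1.5) = 0.025.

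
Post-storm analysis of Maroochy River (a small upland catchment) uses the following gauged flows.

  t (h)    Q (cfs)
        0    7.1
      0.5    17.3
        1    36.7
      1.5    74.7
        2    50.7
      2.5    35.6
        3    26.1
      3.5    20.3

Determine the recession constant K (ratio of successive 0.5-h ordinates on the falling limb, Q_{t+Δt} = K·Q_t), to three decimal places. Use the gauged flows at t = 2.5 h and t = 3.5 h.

Using the recession-limb readings at t = 2.5 h and t = 3.5 h: Q falls from 35.6 to 20.3 cfs over 2 intervals.
K = (Q₂/Q₁)^(1/2) = (20.3/35.6)^(1/2) = 0.755.

K ≈ 0.755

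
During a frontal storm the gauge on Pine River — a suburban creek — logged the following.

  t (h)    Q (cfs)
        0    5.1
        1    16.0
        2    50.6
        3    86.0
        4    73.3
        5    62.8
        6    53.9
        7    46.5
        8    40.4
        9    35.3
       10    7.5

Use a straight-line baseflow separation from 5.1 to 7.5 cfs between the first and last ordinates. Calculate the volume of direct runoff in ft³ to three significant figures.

Direct-runoff ordinates (Q − Q_b): 0.00, 10.66, 45.02, 80.18, 67.24, 56.50, 47.36, 39.72, 33.38, 28.04, 0.00 cfs.
ΣQ_DR = 408.1 cfs.
With Δt = 1 h = 3600 s, V = ΣQ_DR · Δt = 408.1 × 3600 = 1.47 × 10^6 ft³.

V ≈ 1.47 × 10^6 ft³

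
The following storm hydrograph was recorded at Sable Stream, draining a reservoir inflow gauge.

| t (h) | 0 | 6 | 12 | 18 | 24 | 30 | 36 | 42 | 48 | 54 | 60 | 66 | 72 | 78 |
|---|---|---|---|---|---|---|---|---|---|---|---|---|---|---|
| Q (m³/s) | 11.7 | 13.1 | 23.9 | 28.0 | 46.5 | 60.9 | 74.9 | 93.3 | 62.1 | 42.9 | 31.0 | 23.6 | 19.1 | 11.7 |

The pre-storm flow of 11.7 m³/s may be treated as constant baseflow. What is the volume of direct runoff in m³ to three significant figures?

V ≈ 8.18 × 10^6 m³

Direct-runoff ordinates (Q − Q_b): 0.0, 1.4, 12.2, 16.3, 34.8, 49.2, 63.2, 81.6, 50.4, 31.2, 19.3, 11.9, 7.4, 0.0 m³/s.
ΣQ_DR = 378.9 m³/s.
With Δt = 6 h = 21600 s, V = ΣQ_DR · Δt = 378.9 × 21600 = 8.18 × 10^6 m³.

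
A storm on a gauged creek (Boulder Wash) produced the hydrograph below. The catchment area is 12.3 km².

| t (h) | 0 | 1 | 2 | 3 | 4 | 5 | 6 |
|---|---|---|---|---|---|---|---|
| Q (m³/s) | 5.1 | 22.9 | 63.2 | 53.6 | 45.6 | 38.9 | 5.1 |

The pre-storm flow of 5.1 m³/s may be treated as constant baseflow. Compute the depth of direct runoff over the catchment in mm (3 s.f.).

d ≈ 58.2 mm

Direct runoff: 0.0, 17.8, 58.1, 48.5, 40.5, 33.8, 0.0 m³/s; ΣQ_DR = 198.7 m³/s.
V = ΣQ_DR · Δt = 198.7 × 3600 s = 7.153 × 10^5 m³.
Over A = 12.3 km², depth = V / A = 58.2 mm.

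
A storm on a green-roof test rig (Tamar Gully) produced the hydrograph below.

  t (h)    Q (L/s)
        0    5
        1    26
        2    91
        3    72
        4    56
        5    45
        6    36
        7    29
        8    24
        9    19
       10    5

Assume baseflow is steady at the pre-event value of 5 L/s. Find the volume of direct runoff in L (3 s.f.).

Direct-runoff ordinates (Q − Q_b): 0.0, 21.0, 86.0, 67.0, 51.0, 40.0, 31.0, 24.0, 19.0, 14.0, 0.0 L/s.
ΣQ_DR = 353.0 L/s.
With Δt = 1 h = 3600 s, V = ΣQ_DR · Δt = 353.0 × 3600 = 1.27 × 10^6 L.

V ≈ 1.27 × 10^6 L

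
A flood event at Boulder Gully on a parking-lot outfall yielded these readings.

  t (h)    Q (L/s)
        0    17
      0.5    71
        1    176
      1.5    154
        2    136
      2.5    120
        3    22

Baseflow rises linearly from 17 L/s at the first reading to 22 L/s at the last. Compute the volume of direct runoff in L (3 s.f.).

V ≈ 1.01 × 10^6 L

Direct-runoff ordinates (Q − Q_b): 0.00, 53.17, 157.33, 134.50, 115.67, 98.83, 0.00 L/s.
ΣQ_DR = 559.5 L/s.
With Δt = 0.5 h = 1800 s, V = ΣQ_DR · Δt = 559.5 × 1800 = 1.01 × 10^6 L.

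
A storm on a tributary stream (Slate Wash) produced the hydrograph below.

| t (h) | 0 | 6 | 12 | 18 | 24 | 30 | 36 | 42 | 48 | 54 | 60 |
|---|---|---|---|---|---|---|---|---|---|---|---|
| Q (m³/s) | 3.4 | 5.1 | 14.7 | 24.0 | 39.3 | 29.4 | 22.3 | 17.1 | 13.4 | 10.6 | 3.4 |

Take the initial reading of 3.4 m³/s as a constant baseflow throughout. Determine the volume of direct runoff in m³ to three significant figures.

Direct-runoff ordinates (Q − Q_b): 0.0, 1.7, 11.3, 20.6, 35.9, 26.0, 18.9, 13.7, 10.0, 7.2, 0.0 m³/s.
ΣQ_DR = 145.3 m³/s.
With Δt = 6 h = 21600 s, V = ΣQ_DR · Δt = 145.3 × 21600 = 3.14 × 10^6 m³.

V ≈ 3.14 × 10^6 m³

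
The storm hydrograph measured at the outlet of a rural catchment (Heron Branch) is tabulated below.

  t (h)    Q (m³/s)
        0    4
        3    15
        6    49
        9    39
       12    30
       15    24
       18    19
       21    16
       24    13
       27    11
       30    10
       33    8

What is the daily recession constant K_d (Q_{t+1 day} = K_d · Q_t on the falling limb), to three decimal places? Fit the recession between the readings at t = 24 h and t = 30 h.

K_d ≈ 0.350

Between t = 24 h and t = 30 h the flow falls from 13 to 10 m³/s over 2×3 h = 6 h.
Per-interval ratio K = (10/13)^(1/2) = 0.8771; K_d = K^(24/3) = 0.350.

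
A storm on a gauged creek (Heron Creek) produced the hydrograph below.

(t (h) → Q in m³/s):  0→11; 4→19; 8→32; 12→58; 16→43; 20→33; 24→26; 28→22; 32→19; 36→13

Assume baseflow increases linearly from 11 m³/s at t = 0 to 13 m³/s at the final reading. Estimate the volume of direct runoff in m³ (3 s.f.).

Direct-runoff ordinates (Q − Q_b): 0.00, 7.78, 20.56, 46.33, 31.11, 20.89, 13.67, 9.44, 6.22, 0.00 m³/s.
ΣQ_DR = 156.0 m³/s.
With Δt = 4 h = 14400 s, V = ΣQ_DR · Δt = 156.0 × 14400 = 2.25 × 10^6 m³.

V ≈ 2.25 × 10^6 m³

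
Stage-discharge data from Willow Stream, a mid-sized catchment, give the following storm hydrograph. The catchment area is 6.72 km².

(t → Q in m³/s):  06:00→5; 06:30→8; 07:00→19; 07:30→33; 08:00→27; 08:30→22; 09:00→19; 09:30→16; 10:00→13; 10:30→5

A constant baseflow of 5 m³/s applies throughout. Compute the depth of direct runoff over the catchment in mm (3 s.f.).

d ≈ 31.3 mm

Direct runoff: 0.0, 3.0, 14.0, 28.0, 22.0, 17.0, 14.0, 11.0, 8.0, 0.0 m³/s; ΣQ_DR = 117.0 m³/s.
V = ΣQ_DR · Δt = 117.0 × 1800 s = 2.106 × 10^5 m³.
Over A = 6.72 km², depth = V / A = 31.3 mm.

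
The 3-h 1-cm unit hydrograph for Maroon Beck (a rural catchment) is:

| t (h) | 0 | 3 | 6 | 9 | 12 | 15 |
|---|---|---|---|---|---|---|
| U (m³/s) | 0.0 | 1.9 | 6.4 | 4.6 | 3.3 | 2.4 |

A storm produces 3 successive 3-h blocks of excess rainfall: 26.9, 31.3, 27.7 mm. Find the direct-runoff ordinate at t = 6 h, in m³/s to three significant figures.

By discrete convolution, Q_j = Σ (P_i / 10 mm) · U_{j−i}.
At t = 6 h (j=2): Q = (26.9/10)·6.4 + (31.3/10)·1.9 + (27.7/10)·0.0 = 23.2 m³/s.

Q ≈ 23.2 m³/s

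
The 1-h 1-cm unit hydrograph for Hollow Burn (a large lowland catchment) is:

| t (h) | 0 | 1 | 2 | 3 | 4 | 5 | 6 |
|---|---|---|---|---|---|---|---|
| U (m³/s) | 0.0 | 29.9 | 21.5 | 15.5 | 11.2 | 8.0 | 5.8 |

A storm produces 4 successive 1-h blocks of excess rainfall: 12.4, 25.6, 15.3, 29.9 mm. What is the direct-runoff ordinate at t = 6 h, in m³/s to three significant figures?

By discrete convolution, Q_j = Σ (P_i / 10 mm) · U_{j−i}.
At t = 6 h (j=6): Q = (12.4/10)·5.8 + (25.6/10)·8.0 + (15.3/10)·11.2 + (29.9/10)·15.5 = 91.2 m³/s.

Q ≈ 91.2 m³/s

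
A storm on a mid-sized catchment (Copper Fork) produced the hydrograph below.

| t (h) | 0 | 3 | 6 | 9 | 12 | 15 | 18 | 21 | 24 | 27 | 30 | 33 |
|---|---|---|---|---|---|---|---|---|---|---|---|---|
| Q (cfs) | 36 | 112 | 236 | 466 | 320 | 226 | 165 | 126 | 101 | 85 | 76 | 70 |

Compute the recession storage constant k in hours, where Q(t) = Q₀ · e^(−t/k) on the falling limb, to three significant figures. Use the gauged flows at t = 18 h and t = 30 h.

k ≈ 15.5 h

On the falling limb, Q drops from 165 to 76 cfs between t = 18 h and t = 30 h (Δt = 12 h).
k = −Δt / ln(Q₂/Q₁) = −12 / ln(76/165) = 15.5 h.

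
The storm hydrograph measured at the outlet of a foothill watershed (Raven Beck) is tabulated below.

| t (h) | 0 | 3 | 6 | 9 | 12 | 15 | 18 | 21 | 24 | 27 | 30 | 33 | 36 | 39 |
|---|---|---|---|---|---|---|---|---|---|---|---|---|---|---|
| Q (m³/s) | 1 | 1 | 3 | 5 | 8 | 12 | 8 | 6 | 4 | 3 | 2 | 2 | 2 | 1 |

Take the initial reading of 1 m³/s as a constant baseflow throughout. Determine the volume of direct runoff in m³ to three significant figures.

V ≈ 4.75 × 10^5 m³

Direct-runoff ordinates (Q − Q_b): 0.0, 0.0, 2.0, 4.0, 7.0, 11.0, 7.0, 5.0, 3.0, 2.0, 1.0, 1.0, 1.0, 0.0 m³/s.
ΣQ_DR = 44.00 m³/s.
With Δt = 3 h = 10800 s, V = ΣQ_DR · Δt = 44.00 × 10800 = 4.75 × 10^5 m³.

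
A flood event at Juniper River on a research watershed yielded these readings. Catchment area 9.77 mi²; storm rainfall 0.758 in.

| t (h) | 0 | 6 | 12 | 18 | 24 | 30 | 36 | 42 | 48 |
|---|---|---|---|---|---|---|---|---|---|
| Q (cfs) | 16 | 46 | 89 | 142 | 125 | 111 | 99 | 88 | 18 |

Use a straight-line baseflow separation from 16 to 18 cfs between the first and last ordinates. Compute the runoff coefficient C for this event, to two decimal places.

ΣQ_DR = 581.0 cfs; V = ΣQ_DR·Δt = 1.255 × 10^7 ft³.
Runoff depth d = V / A = 0.5529 in.
C = d / P = 0.5529 / 0.758 = 0.73.

C ≈ 0.73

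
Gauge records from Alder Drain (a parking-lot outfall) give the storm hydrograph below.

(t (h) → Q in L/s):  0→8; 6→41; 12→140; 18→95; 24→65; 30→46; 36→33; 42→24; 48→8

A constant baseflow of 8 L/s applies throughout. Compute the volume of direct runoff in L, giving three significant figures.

V ≈ 8.38 × 10^6 L

Direct-runoff ordinates (Q − Q_b): 0.0, 33.0, 132.0, 87.0, 57.0, 38.0, 25.0, 16.0, 0.0 L/s.
ΣQ_DR = 388.0 L/s.
With Δt = 6 h = 21600 s, V = ΣQ_DR · Δt = 388.0 × 21600 = 8.38 × 10^6 L.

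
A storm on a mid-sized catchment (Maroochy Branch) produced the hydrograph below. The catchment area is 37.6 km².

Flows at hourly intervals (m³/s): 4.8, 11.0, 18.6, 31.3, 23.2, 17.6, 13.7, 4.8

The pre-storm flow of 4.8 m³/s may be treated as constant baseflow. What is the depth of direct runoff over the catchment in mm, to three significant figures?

Direct runoff: 0.0, 6.2, 13.8, 26.5, 18.4, 12.8, 8.9, 0.0 m³/s; ΣQ_DR = 86.60 m³/s.
V = ΣQ_DR · Δt = 86.60 × 3600 s = 3.118 × 10^5 m³.
Over A = 37.6 km², depth = V / A = 8.29 mm.

d ≈ 8.29 mm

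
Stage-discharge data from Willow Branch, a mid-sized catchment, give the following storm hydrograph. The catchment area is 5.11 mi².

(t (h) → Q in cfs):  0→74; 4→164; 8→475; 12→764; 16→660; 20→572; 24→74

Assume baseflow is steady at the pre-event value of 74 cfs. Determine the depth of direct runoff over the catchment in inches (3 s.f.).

d ≈ 2.75 in

Direct runoff: 0.0, 90.0, 401.0, 690.0, 586.0, 498.0, 0.0 cfs; ΣQ_DR = 2265 cfs.
V = ΣQ_DR · Δt = 2265 × 14400 s = 3.262 × 10^7 ft³.
Over A = 5.11 mi², depth = V / A = 2.75 in.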